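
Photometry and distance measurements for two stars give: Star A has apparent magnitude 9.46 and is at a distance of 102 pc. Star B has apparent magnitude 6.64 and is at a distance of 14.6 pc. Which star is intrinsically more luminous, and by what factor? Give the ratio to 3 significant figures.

Star A is more luminous, by a factor of 3.63.

Star A: M = m − 5 log₁₀ d + 5 = 9.46 − 5·2.0086 + 5 = 4.417
Star B: M = m − 5 log₁₀ d + 5 = 6.64 − 5·1.1644 + 5 = 5.818
ΔM = M_A − M_B = 4.417 − (5.818) = -1.401; smaller M is more luminous → Star A.
L ratio = 10^(0.4 |ΔM|) = 10^0.560 = 3.635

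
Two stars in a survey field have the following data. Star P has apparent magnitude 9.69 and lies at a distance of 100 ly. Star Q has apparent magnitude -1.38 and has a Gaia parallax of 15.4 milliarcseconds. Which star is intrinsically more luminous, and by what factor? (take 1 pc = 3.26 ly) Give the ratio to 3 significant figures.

Star Q is more luminous, by a factor of 120000.

Star P: d = 100 ly / 3.26 = 30.67 pc
Star P: M = m − 5 log₁₀ d + 5 = 9.69 − 5·1.4868 + 5 = 7.256
Star Q: p = 15.4 mas = 0.0154″ → d = 1/p = 64.94 pc
Star Q: M = m − 5 log₁₀ d + 5 = -1.38 − 5·1.8125 + 5 = -5.442
ΔM = M_P − M_Q = 7.256 − (-5.442) = 12.698; smaller M is more luminous → Star Q.
L ratio = 10^(0.4 |ΔM|) = 10^5.079 = 120100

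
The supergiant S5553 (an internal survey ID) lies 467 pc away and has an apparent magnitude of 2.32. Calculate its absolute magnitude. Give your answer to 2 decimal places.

M ≈ -6.03

5 log₁₀(d/10 pc) = 5 log₁₀(467.0) − 5 = 8.347
M = m − 5 log₁₀(d/10) = 2.32 − 8.347 = -6.027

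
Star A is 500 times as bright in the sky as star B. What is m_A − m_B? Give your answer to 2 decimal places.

m_A − m_B ≈ -6.75

Pogson: Δm = −2.5 log₁₀(ratio) = −2.5 log₁₀(500) = −2.5 × 2.6990 = -6.747
Star A is brighter, so it has the smaller magnitude: the difference is negative.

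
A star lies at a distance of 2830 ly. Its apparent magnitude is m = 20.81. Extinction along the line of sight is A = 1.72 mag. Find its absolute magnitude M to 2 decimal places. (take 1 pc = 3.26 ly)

d = 2830 ly / 3.26 = 868.1 pc
5 log₁₀(d/10 pc) = 5 log₁₀(868.1) − 5 = 9.693
M = m − 5 log₁₀(d/10) − A = 20.81 − 9.693 − 1.72 = 9.397

M ≈ 9.40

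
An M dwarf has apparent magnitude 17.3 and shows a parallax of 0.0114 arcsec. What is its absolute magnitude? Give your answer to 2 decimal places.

M ≈ 12.58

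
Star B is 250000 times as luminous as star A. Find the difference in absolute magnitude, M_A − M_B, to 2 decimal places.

M_A − M_B ≈ 13.49

Pogson: ΔM = −2.5 log₁₀(ratio) = −2.5 log₁₀(250000) = −2.5 × 5.3979 = -13.495
Star B is brighter so has the smaller magnitude: M_A − M_B is positive.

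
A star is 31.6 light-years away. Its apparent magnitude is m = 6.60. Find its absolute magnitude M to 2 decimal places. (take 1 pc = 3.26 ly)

M ≈ 6.67

d = 31.6 ly / 3.26 = 9.693 pc
5 log₁₀(d/10 pc) = 5 log₁₀(9.693) − 5 = -0.068
M = m − 5 log₁₀(d/10) = 6.60 + 0.068 = 6.668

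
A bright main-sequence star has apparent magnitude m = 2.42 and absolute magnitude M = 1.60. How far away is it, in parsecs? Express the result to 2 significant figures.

μ = m − M = 0.820
m − M = 5 log₁₀ d − 5
log₁₀ d = (m − M)/5 + 1 = 1.1640
d = 10^1.1640 = 14.59 pc

d ≈ 15 pc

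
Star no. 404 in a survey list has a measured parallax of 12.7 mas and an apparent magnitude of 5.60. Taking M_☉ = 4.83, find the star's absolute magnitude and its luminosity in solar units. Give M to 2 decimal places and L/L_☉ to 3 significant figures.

d = 1/p = 1000/12.7 mas = 78.74 pc
M = m − 5 log₁₀ d + 5 = 5.60 − 5·1.8962 + 5 = 1.119
M − M_☉ = 1.119 − 4.83 = -3.711
L/L_☉ = 10^(−0.4 × -3.711) = 30.51

M ≈ 1.12; L/L_☉ ≈ 30.5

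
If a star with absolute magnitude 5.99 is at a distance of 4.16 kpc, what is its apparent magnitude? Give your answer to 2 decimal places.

m ≈ 19.09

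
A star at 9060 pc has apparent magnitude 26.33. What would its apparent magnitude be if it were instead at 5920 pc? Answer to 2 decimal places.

m ≈ 25.41

Flux ∝ 1/d², so Δm = 5 log₁₀(d₂/d₁) = 5 log₁₀(5920/9060) = -0.924
m₂ = m₁ + Δm = 26.33 + (-0.924) = 25.406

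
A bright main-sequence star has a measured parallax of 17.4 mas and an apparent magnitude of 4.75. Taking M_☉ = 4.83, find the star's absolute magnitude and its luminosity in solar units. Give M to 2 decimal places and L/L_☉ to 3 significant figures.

d = 1/p = 1000/17.4 mas = 57.47 pc
M = m − 5 log₁₀ d + 5 = 4.75 − 5·1.7595 + 5 = 0.953
M − M_☉ = 0.953 − 4.83 = -3.877
L/L_☉ = 10^(−0.4 × -3.877) = 35.56

M ≈ 0.95; L/L_☉ ≈ 35.6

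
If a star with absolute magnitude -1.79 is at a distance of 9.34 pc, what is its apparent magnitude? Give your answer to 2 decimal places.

m ≈ -1.94

m = M + 5 log₁₀ d − 5 = -1.79 + 5·0.9703 − 5 = -1.938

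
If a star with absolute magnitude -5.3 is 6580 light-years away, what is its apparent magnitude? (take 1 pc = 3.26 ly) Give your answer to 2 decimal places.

m ≈ 6.23

d = 6580 ly / 3.26 = 2018 pc
m = M + 5 log₁₀ d − 5 = -5.3 + 5·3.3050 − 5 = 6.225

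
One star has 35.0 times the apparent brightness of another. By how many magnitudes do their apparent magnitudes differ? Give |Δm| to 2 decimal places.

Pogson: Δm = −2.5 log₁₀(ratio) = −2.5 log₁₀(35.0) = −2.5 × 1.5441 = -3.860

|Δm| ≈ 3.86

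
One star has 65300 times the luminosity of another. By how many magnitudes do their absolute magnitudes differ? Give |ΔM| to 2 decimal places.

|ΔM| ≈ 12.04

Pogson: ΔM = −2.5 log₁₀(ratio) = −2.5 log₁₀(65300) = −2.5 × 4.8149 = -12.037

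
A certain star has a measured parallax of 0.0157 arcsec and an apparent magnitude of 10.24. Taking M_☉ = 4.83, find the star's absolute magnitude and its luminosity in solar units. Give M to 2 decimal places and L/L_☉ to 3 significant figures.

M ≈ 6.22; L/L_☉ ≈ 0.278

d = 1/p = 1/0.0157″ = 63.69 pc
M = m − 5 log₁₀ d + 5 = 10.24 − 5·1.8041 + 5 = 6.219
M − M_☉ = 6.219 − 4.83 = 1.389
L/L_☉ = 10^(−0.4 × 1.389) = 0.2781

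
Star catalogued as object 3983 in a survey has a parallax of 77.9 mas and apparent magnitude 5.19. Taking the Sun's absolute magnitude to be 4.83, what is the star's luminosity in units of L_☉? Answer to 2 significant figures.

d = 1/p = 1000/77.9 mas = 12.84 pc
M = m − 5 log₁₀ d + 5 = 5.19 − 5·1.1085 + 5 = 4.648
M − M_☉ = 4.648 − 4.83 = -0.182
L/L_☉ = 10^(−0.4 × -0.182) = 1.183

L/L_☉ ≈ 1.2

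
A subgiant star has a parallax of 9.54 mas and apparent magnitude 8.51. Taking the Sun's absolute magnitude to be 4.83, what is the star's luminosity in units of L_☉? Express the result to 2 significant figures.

d = 1/p = 1000/9.54 mas = 104.8 pc
M = m − 5 log₁₀ d + 5 = 8.51 − 5·2.0205 + 5 = 3.408
M − M_☉ = 3.408 − 4.83 = -1.422
L/L_☉ = 10^(−0.4 × -1.422) = 3.706

L/L_☉ ≈ 3.7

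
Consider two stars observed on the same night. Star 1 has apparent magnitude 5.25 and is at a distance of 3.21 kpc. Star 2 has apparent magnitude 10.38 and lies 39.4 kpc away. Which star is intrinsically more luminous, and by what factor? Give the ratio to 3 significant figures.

Star 2 is more luminous, by a factor of 1.34.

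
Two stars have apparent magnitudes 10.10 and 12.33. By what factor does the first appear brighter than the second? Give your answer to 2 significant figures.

7.8

Δm = 10.10 − (12.33) = -2.23
Flux ratio = 10^(−0.4 Δm) = 10^(−0.4 × -2.23) = 10^0.892 = 7.798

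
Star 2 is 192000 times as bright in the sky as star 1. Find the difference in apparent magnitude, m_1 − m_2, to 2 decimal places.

m_1 − m_2 ≈ 13.21

Pogson: Δm = −2.5 log₁₀(ratio) = −2.5 log₁₀(192000) = −2.5 × 5.2833 = -13.208
Star 2 is brighter so has the smaller magnitude: m_1 − m_2 is positive.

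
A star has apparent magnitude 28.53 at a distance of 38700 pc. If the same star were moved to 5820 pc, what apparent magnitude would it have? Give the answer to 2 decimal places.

m ≈ 24.42

Flux ∝ 1/d², so Δm = 5 log₁₀(d₂/d₁) = 5 log₁₀(5820/38700) = -4.114
m₂ = m₁ + Δm = 28.53 + (-4.114) = 24.416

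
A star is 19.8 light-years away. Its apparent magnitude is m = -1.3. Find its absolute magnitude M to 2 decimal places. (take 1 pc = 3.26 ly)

M ≈ -0.22

d = 19.8 ly / 3.26 = 6.074 pc
5 log₁₀(d/10 pc) = 5 log₁₀(6.074) − 5 = -1.083
M = m − 5 log₁₀(d/10) = -1.3 + 1.083 = -0.217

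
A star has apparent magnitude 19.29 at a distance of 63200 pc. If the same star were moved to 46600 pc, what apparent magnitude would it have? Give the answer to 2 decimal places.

m ≈ 18.63

Flux ∝ 1/d², so Δm = 5 log₁₀(d₂/d₁) = 5 log₁₀(46600/63200) = -0.662
m₂ = m₁ + Δm = 19.29 + (-0.662) = 18.628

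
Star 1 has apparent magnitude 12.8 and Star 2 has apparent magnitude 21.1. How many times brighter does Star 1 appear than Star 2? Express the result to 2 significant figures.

2100

Magnitude difference = -8.3
Flux ratio = 10^(−0.4 Δm) = 10^(−0.4 × -8.3) = 10^3.320 = 2089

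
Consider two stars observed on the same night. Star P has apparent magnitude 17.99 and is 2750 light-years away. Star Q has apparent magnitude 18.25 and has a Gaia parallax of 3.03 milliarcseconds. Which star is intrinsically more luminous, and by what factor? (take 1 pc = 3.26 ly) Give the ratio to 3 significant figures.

Star P is more luminous, by a factor of 8.30.

Star P: d = 2750 ly / 3.26 = 843.6 pc
Star P: M = m − 5 log₁₀ d + 5 = 17.99 − 5·2.9261 + 5 = 8.359
Star Q: p = 3.03 mas = 3.03×10^-3″ → d = 1/p = 330.0 pc
Star Q: M = m − 5 log₁₀ d + 5 = 18.25 − 5·2.5186 + 5 = 10.657
ΔM = M_P − M_Q = 8.359 − (10.657) = -2.298; smaller M is more luminous → Star P.
L ratio = 10^(0.4 |ΔM|) = 10^0.919 = 8.301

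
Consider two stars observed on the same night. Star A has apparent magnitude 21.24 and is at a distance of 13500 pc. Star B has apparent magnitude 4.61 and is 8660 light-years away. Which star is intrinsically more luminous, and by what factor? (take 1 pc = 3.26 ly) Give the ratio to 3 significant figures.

Star B is more luminous, by a factor of 174000.

Star A: M = m − 5 log₁₀ d + 5 = 21.24 − 5·4.1303 + 5 = 5.588
Star B: d = 8660 ly / 3.26 = 2656 pc
Star B: M = m − 5 log₁₀ d + 5 = 4.61 − 5·3.4243 + 5 = -7.512
ΔM = M_A − M_B = 5.588 − (-7.512) = 13.100; smaller M is more luminous → Star B.
L ratio = 10^(0.4 |ΔM|) = 10^5.240 = 173800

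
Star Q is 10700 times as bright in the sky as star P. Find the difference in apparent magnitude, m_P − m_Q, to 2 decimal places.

Pogson: Δm = −2.5 log₁₀(ratio) = −2.5 log₁₀(10700) = −2.5 × 4.0294 = -10.073
Star Q is brighter so has the smaller magnitude: m_P − m_Q is positive.

m_P − m_Q ≈ 10.07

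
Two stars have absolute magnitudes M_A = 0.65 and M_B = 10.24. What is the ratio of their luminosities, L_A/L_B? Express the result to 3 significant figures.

ΔM = M_A − M_B = -9.59
L_A/L_B = 10^(−0.4 ΔM) = 10^3.836 = 6855

L_A/L_B ≈ 6850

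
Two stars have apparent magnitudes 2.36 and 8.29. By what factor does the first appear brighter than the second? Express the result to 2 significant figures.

240

Magnitude difference = -5.93
Flux ratio = 10^(−0.4 Δm) = 10^(−0.4 × -5.93) = 10^2.372 = 235.5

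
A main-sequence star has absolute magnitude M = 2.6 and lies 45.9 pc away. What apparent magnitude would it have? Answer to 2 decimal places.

m = M + 5 log₁₀ d − 5 = 2.6 + 5·1.6618 − 5 = 5.909

m ≈ 5.91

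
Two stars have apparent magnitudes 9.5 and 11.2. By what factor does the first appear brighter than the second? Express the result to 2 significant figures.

Magnitude difference = -1.7
Flux ratio = 10^(−0.4 Δm) = 10^(−0.4 × -1.7) = 10^0.680 = 4.786

4.8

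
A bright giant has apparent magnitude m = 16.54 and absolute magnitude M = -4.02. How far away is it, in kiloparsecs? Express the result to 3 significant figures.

μ = m − M = 20.560
m − M = 5 log₁₀ d − 5
log₁₀ d = (m − M)/5 + 1 = 5.1120
d = 10^5.1120 = 129400 pc
= 129.4 kpc

d ≈ 129 kpc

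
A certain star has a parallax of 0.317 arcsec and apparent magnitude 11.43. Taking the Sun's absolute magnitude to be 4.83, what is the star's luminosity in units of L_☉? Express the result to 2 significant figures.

L/L_☉ ≈ 2.3×10^-4

d = 1/p = 1/0.317″ = 3.155 pc
M = m − 5 log₁₀ d + 5 = 11.43 − 5·0.4989 + 5 = 13.935
M − M_☉ = 13.935 − 4.83 = 9.105
L/L_☉ = 10^(−0.4 × 9.105) = 2.280×10^-4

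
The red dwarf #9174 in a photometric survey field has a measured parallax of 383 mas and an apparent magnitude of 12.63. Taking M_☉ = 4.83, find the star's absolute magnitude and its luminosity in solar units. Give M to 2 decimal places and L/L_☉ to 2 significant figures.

d = 1/p = 1000/383 mas = 2.611 pc
M = m − 5 log₁₀ d + 5 = 12.63 − 5·0.4168 + 5 = 15.546
M − M_☉ = 15.546 − 4.83 = 10.716
L/L_☉ = 10^(−0.4 × 10.716) = 5.171×10^-5

M ≈ 15.55; L/L_☉ ≈ 5.2×10^-5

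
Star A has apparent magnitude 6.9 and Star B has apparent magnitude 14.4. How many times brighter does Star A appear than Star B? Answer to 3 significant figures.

Magnitude difference = -7.5
Flux ratio = 10^(−0.4 Δm) = 10^(−0.4 × -7.5) = 10^3.000 = 1000

1000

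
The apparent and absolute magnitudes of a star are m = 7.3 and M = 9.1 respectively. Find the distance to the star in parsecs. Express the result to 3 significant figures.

Distance modulus: m − M = 7.3 − (9.1) = -1.800
m − M = 5 log₁₀ d − 5
log₁₀ d = (m − M)/5 + 1 = 0.6400
d = 10^0.6400 = 4.365 pc

d ≈ 4.37 pc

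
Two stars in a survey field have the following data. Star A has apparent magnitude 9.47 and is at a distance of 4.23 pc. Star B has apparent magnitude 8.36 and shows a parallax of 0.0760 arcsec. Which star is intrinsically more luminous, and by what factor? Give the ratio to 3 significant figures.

Star A: M = m − 5 log₁₀ d + 5 = 9.47 − 5·0.6263 + 5 = 11.338
Star B: d = 1/p = 1/0.0760″ = 13.16 pc
Star B: M = m − 5 log₁₀ d + 5 = 8.36 − 5·1.1192 + 5 = 7.764
ΔM = M_A − M_B = 11.338 − (7.764) = 3.574; smaller M is more luminous → Star B.
L ratio = 10^(0.4 |ΔM|) = 10^1.430 = 26.90

Star B is more luminous, by a factor of 26.9.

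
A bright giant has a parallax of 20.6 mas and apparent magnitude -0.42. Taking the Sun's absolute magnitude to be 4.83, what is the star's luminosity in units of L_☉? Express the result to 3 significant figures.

d = 1/p = 1000/20.6 mas = 48.54 pc
M = m − 5 log₁₀ d + 5 = -0.42 − 5·1.6861 + 5 = -3.851
M − M_☉ = -3.851 − 4.83 = -8.681
L/L_☉ = 10^(−0.4 × -8.681) = 2967

L/L_☉ ≈ 2970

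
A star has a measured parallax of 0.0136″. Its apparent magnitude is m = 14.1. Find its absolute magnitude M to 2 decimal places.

M ≈ 9.77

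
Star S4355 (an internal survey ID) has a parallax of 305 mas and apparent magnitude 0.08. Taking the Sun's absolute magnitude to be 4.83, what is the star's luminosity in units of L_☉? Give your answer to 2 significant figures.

L/L_☉ ≈ 8.5

d = 1/p = 1000/305 mas = 3.279 pc
M = m − 5 log₁₀ d + 5 = 0.08 − 5·0.5157 + 5 = 2.501
M − M_☉ = 2.501 − 4.83 = -2.329
L/L_☉ = 10^(−0.4 × -2.329) = 8.539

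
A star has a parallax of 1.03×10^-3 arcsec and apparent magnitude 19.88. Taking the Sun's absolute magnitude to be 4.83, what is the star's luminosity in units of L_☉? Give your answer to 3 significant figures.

d = 1/p = 1/1.03×10^-3″ = 970.9 pc
M = m − 5 log₁₀ d + 5 = 19.88 − 5·2.9872 + 5 = 9.944
M − M_☉ = 9.944 − 4.83 = 5.114
L/L_☉ = 10^(−0.4 × 5.114) = 9.002×10^-3

L/L_☉ ≈ 9.00×10^-3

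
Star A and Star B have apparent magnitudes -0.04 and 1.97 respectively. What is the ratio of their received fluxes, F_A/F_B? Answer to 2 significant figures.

Magnitude difference = -2.01
Flux ratio = 10^(−0.4 Δm) = 10^(−0.4 × -2.01) = 10^0.804 = 6.368

F_A/F_B ≈ 6.4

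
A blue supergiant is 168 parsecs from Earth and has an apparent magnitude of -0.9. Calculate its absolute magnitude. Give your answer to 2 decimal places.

M ≈ -7.03

5 log₁₀(d/10 pc) = 5 log₁₀(168.0) − 5 = 6.127
M = m − 5 log₁₀(d/10) = -0.9 − 6.127 = -7.027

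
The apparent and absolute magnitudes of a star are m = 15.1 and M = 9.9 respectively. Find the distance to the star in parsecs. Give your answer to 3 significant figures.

Distance modulus: m − M = 15.1 − (9.9) = 5.200
m − M = 5 log₁₀ d − 5
log₁₀ d = (m − M)/5 + 1 = 2.0400
d = 10^2.0400 = 109.6 pc

d ≈ 110 pc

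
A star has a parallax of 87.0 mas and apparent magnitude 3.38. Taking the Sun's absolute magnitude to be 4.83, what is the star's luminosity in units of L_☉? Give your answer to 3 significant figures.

d = 1/p = 1000/87.0 mas = 11.49 pc
M = m − 5 log₁₀ d + 5 = 3.38 − 5·1.0605 + 5 = 3.078
M − M_☉ = 3.078 − 4.83 = -1.752
L/L_☉ = 10^(−0.4 × -1.752) = 5.023

L/L_☉ ≈ 5.02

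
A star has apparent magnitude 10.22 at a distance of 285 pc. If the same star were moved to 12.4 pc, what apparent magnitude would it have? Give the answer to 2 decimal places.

Flux ∝ 1/d², so Δm = 5 log₁₀(d₂/d₁) = 5 log₁₀(12.4/285) = -6.807
m₂ = m₁ + Δm = 10.22 + (-6.807) = 3.413

m ≈ 3.41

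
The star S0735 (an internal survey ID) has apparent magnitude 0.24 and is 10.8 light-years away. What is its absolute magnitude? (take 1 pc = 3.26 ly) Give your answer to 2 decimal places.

d = 10.8 ly / 3.26 = 3.313 pc
5 log₁₀(d/10 pc) = 5 log₁₀(3.313) − 5 = -2.399
M = m − 5 log₁₀(d/10) = 0.24 + 2.399 = 2.639

M ≈ 2.64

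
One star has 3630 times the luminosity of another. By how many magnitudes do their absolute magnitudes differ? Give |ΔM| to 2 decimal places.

Pogson: ΔM = −2.5 log₁₀(ratio) = −2.5 log₁₀(3630) = −2.5 × 3.5599 = -8.900

|ΔM| ≈ 8.90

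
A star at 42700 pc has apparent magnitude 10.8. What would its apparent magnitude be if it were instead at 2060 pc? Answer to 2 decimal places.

m ≈ 4.22

Flux ∝ 1/d², so Δm = 5 log₁₀(d₂/d₁) = 5 log₁₀(2060/42700) = -6.583
m₂ = m₁ + Δm = 10.8 + (-6.583) = 4.217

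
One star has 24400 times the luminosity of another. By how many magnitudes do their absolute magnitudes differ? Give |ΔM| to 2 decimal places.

Pogson: ΔM = −2.5 log₁₀(ratio) = −2.5 log₁₀(24400) = −2.5 × 4.3874 = -10.968

|ΔM| ≈ 10.97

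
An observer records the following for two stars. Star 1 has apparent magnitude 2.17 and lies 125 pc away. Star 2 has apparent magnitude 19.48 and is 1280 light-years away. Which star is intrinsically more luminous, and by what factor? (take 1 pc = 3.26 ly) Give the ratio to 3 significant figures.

Star 1 is more luminous, by a factor of 851000.

Star 1: M = m − 5 log₁₀ d + 5 = 2.17 − 5·2.0969 + 5 = -3.315
Star 2: d = 1280 ly / 3.26 = 392.6 pc
Star 2: M = m − 5 log₁₀ d + 5 = 19.48 − 5·2.5940 + 5 = 11.510
ΔM = M_1 − M_2 = -3.315 − (11.510) = -14.825; smaller M is more luminous → Star 1.
L ratio = 10^(0.4 |ΔM|) = 10^5.930 = 850800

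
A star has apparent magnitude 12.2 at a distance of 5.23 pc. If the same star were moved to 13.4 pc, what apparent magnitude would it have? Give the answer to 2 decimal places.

m ≈ 14.24

Flux ∝ 1/d², so Δm = 5 log₁₀(d₂/d₁) = 5 log₁₀(13.4/5.23) = 2.043
m₂ = m₁ + Δm = 12.2 + (2.043) = 14.243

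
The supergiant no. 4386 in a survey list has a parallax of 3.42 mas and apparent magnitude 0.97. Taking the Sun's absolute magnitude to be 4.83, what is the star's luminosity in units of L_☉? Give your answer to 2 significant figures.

d = 1/p = 1000/3.42 mas = 292.4 pc
M = m − 5 log₁₀ d + 5 = 0.97 − 5·2.4660 + 5 = -6.360
M − M_☉ = -6.360 − 4.83 = -11.190
L/L_☉ = 10^(−0.4 × -11.190) = 29920

L/L_☉ ≈ 30000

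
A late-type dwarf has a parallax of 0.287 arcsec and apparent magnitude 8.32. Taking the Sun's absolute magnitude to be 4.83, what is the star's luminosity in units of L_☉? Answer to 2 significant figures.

d = 1/p = 1/0.287″ = 3.484 pc
M = m − 5 log₁₀ d + 5 = 8.32 − 5·0.5421 + 5 = 10.609
M − M_☉ = 10.609 − 4.83 = 5.779
L/L_☉ = 10^(−0.4 × 5.779) = 4.878×10^-3

L/L_☉ ≈ 4.9×10^-3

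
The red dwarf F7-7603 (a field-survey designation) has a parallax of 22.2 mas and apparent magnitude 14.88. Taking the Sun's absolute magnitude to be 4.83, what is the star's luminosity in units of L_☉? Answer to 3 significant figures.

L/L_☉ ≈ 1.94×10^-3

d = 1/p = 1000/22.2 mas = 45.05 pc
M = m − 5 log₁₀ d + 5 = 14.88 − 5·1.6536 + 5 = 11.612
M − M_☉ = 11.612 − 4.83 = 6.782
L/L_☉ = 10^(−0.4 × 6.782) = 1.938×10^-3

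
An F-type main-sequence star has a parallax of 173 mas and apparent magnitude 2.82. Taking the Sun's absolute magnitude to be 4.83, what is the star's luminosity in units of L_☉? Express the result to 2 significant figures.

L/L_☉ ≈ 2.1

d = 1/p = 1000/173 mas = 5.780 pc
M = m − 5 log₁₀ d + 5 = 2.82 − 5·0.7620 + 5 = 4.010
M − M_☉ = 4.010 − 4.83 = -0.820
L/L_☉ = 10^(−0.4 × -0.820) = 2.128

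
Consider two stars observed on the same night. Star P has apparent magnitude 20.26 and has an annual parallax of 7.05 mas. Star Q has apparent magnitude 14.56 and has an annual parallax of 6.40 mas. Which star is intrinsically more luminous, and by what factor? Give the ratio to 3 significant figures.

Star P: p = 7.05 mas = 7.05×10^-3″ → d = 1/p = 141.8 pc
Star P: M = m − 5 log₁₀ d + 5 = 20.26 − 5·2.1518 + 5 = 14.501
Star Q: p = 6.40 mas = 6.40×10^-3″ → d = 1/p = 156.2 pc
Star Q: M = m − 5 log₁₀ d + 5 = 14.56 − 5·2.1938 + 5 = 8.591
ΔM = M_P − M_Q = 14.501 − (8.591) = 5.910; smaller M is more luminous → Star Q.
L ratio = 10^(0.4 |ΔM|) = 10^2.364 = 231.2

Star Q is more luminous, by a factor of 231.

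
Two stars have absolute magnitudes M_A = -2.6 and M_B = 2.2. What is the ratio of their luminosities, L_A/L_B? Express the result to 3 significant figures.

L_A/L_B ≈ 83.2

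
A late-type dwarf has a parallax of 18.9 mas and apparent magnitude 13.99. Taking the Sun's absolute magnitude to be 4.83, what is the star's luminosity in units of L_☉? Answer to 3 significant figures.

d = 1/p = 1000/18.9 mas = 52.91 pc
M = m − 5 log₁₀ d + 5 = 13.99 − 5·1.7235 + 5 = 10.372
M − M_☉ = 10.372 − 4.83 = 5.542
L/L_☉ = 10^(−0.4 × 5.542) = 6.068×10^-3

L/L_☉ ≈ 6.07×10^-3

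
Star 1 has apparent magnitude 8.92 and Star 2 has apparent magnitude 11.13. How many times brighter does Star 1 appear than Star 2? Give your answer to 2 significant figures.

7.7

Magnitude difference = -2.21
Flux ratio = 10^(−0.4 Δm) = 10^(−0.4 × -2.21) = 10^0.884 = 7.656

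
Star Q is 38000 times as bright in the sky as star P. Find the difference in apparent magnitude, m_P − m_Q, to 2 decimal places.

m_P − m_Q ≈ 11.45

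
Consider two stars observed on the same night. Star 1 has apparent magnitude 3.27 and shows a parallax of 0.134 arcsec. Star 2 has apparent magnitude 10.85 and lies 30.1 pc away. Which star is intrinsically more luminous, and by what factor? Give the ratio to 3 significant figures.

Star 1: d = 1/p = 1/0.134″ = 7.463 pc
Star 1: M = m − 5 log₁₀ d + 5 = 3.27 − 5·0.8729 + 5 = 3.906
Star 2: M = m − 5 log₁₀ d + 5 = 10.85 − 5·1.4786 + 5 = 8.457
ΔM = M_1 − M_2 = 3.906 − (8.457) = -4.552; smaller M is more luminous → Star 1.
L ratio = 10^(0.4 |ΔM|) = 10^1.821 = 66.17

Star 1 is more luminous, by a factor of 66.2.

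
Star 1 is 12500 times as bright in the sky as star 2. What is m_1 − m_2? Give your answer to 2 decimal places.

m_1 − m_2 ≈ -10.24

Pogson: Δm = −2.5 log₁₀(ratio) = −2.5 log₁₀(12500) = −2.5 × 4.0969 = -10.242
Star 1 is brighter, so it has the smaller magnitude: the difference is negative.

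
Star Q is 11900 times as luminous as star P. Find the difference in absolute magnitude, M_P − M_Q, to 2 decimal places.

M_P − M_Q ≈ 10.19

Pogson: ΔM = −2.5 log₁₀(ratio) = −2.5 log₁₀(11900) = −2.5 × 4.0755 = -10.189
Star Q is brighter so has the smaller magnitude: M_P − M_Q is positive.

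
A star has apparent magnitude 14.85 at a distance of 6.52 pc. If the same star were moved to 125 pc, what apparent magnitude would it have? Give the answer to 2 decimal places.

m ≈ 21.26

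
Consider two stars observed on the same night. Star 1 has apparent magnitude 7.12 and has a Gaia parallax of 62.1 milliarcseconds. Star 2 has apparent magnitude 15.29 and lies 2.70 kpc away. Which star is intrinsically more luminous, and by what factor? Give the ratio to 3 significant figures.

Star 1: p = 62.1 mas = 0.0621″ → d = 1/p = 16.10 pc
Star 1: M = m − 5 log₁₀ d + 5 = 7.12 − 5·1.2069 + 5 = 6.085
Star 2: d = 2.70 kpc = 2700 pc
Star 2: M = m − 5 log₁₀ d + 5 = 15.29 − 5·3.4314 + 5 = 3.133
ΔM = M_1 − M_2 = 6.085 − (3.133) = 2.952; smaller M is more luminous → Star 2.
L ratio = 10^(0.4 |ΔM|) = 10^1.181 = 15.17

Star 2 is more luminous, by a factor of 15.2.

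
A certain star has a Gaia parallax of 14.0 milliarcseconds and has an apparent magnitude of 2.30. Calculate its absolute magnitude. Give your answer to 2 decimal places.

p = 14.0 mas = 0.0140″ → d = 1/p = 71.43 pc
5 log₁₀(d/10 pc) = 5 log₁₀(71.43) − 5 = 4.269
M = m − 5 log₁₀(d/10) = 2.30 − 4.269 = -1.969

M ≈ -1.97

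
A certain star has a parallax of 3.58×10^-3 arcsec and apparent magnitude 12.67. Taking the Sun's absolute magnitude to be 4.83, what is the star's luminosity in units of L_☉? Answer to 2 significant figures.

d = 1/p = 1/3.58×10^-3″ = 279.3 pc
M = m − 5 log₁₀ d + 5 = 12.67 − 5·2.4461 + 5 = 5.439
M − M_☉ = 5.439 − 4.83 = 0.609
L/L_☉ = 10^(−0.4 × 0.609) = 0.5705

L/L_☉ ≈ 0.57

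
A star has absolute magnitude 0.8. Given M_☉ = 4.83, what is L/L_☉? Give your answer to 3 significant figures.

L/L_☉ ≈ 40.9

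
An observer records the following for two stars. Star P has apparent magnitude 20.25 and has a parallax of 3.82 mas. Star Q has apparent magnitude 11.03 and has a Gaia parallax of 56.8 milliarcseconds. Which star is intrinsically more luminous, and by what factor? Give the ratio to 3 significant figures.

Star P: p = 3.82 mas = 3.82×10^-3″ → d = 1/p = 261.8 pc
Star P: M = m − 5 log₁₀ d + 5 = 20.25 − 5·2.4179 + 5 = 13.160
Star Q: p = 56.8 mas = 0.0568″ → d = 1/p = 17.61 pc
Star Q: M = m − 5 log₁₀ d + 5 = 11.03 − 5·1.2457 + 5 = 9.802
ΔM = M_P − M_Q = 13.160 − (9.802) = 3.359; smaller M is more luminous → Star Q.
L ratio = 10^(0.4 |ΔM|) = 10^1.343 = 22.05

Star Q is more luminous, by a factor of 22.1.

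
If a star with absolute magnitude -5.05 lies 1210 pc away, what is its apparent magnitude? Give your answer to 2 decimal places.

m ≈ 5.36

m = M + 5 log₁₀ d − 5 = -5.05 + 5·3.0828 − 5 = 5.364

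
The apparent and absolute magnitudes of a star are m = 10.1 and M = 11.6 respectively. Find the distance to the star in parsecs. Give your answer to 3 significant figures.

d ≈ 5.01 pc

Distance modulus: m − M = 10.1 − (11.6) = -1.500
m − M = 5 log₁₀ d − 5
log₁₀ d = (m − M)/5 + 1 = 0.7000
d = 10^0.7000 = 5.012 pc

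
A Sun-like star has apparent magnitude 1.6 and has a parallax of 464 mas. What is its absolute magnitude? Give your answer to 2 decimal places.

M ≈ 4.93

p = 464 mas = 0.464″ → d = 1/p = 2.155 pc
5 log₁₀(d/10 pc) = 5 log₁₀(2.155) − 5 = -3.333
M = m − 5 log₁₀(d/10) = 1.6 + 3.333 = 4.933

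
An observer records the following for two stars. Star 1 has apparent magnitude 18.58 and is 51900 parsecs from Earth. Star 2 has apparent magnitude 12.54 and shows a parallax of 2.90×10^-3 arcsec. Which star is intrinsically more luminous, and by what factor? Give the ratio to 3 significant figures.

Star 1 is more luminous, by a factor of 86.9.

Star 1: M = m − 5 log₁₀ d + 5 = 18.58 − 5·4.7152 + 5 = 0.004
Star 2: d = 1/p = 1/2.90×10^-3″ = 344.8 pc
Star 2: M = m − 5 log₁₀ d + 5 = 12.54 − 5·2.5376 + 5 = 4.852
ΔM = M_1 − M_2 = 0.004 − (4.852) = -4.848; smaller M is more luminous → Star 1.
L ratio = 10^(0.4 |ΔM|) = 10^1.939 = 86.92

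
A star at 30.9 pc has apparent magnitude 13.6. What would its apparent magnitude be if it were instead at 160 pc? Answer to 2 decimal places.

Flux ∝ 1/d², so Δm = 5 log₁₀(d₂/d₁) = 5 log₁₀(160/30.9) = 3.571
m₂ = m₁ + Δm = 13.6 + (3.571) = 17.171

m ≈ 17.17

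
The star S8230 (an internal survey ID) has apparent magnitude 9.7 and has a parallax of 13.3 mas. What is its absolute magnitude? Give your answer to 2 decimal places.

p = 13.3 mas = 0.0133″ → d = 1/p = 75.19 pc
5 log₁₀(d/10 pc) = 5 log₁₀(75.19) − 5 = 4.381
M = m − 5 log₁₀(d/10) = 9.7 − 4.381 = 5.319

M ≈ 5.32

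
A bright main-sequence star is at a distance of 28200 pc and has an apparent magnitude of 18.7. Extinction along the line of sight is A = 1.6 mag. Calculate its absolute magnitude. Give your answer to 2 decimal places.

M ≈ -0.15

5 log₁₀(d/10 pc) = 5 log₁₀(28200) − 5 = 17.251
M = m − 5 log₁₀(d/10) − A = 18.7 − 17.251 − 1.6 = -0.151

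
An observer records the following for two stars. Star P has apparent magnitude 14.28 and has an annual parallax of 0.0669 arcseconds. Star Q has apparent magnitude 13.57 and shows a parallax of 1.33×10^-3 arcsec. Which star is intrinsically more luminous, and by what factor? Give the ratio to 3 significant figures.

Star Q is more luminous, by a factor of 4870.

Star P: d = 1/p = 1/0.0669″ = 14.95 pc
Star P: M = m − 5 log₁₀ d + 5 = 14.28 − 5·1.1746 + 5 = 13.407
Star Q: d = 1/p = 1/1.33×10^-3″ = 751.9 pc
Star Q: M = m − 5 log₁₀ d + 5 = 13.57 − 5·2.8761 + 5 = 4.189
ΔM = M_P − M_Q = 13.407 − (4.189) = 9.218; smaller M is more luminous → Star Q.
L ratio = 10^(0.4 |ΔM|) = 10^3.687 = 4866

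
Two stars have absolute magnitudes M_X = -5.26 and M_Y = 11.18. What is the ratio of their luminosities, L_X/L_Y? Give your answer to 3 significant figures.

L_X/L_Y ≈ 3.77×10^6

ΔM = M_X − M_Y = -16.44
L_X/L_Y = 10^(−0.4 ΔM) = 10^6.576 = 3.767×10^6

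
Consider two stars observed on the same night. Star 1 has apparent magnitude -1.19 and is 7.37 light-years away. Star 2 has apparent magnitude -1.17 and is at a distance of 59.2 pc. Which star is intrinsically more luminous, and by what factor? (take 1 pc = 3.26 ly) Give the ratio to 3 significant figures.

Star 1: d = 7.37 ly / 3.26 = 2.261 pc
Star 1: M = m − 5 log₁₀ d + 5 = -1.19 − 5·0.3542 + 5 = 2.039
Star 2: M = m − 5 log₁₀ d + 5 = -1.17 − 5·1.7723 + 5 = -5.032
ΔM = M_1 − M_2 = 2.039 − (-5.032) = 7.070; smaller M is more luminous → Star 2.
L ratio = 10^(0.4 |ΔM|) = 10^2.828 = 673.2

Star 2 is more luminous, by a factor of 673.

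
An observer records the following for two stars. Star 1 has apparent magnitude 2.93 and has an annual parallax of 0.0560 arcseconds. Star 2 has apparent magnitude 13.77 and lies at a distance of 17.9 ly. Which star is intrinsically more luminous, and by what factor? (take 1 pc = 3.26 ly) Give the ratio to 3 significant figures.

Star 1: d = 1/p = 1/0.0560″ = 17.86 pc
Star 1: M = m − 5 log₁₀ d + 5 = 2.93 − 5·1.2518 + 5 = 1.671
Star 2: d = 17.9 ly / 3.26 = 5.491 pc
Star 2: M = m − 5 log₁₀ d + 5 = 13.77 − 5·0.7396 + 5 = 15.072
ΔM = M_1 − M_2 = 1.671 − (15.072) = -13.401; smaller M is more luminous → Star 1.
L ratio = 10^(0.4 |ΔM|) = 10^5.360 = 229300

Star 1 is more luminous, by a factor of 229000.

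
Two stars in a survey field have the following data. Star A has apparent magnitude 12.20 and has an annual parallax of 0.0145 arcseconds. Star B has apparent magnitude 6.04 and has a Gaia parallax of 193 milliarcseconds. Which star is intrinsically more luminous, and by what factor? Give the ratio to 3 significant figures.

Star B is more luminous, by a factor of 1.64.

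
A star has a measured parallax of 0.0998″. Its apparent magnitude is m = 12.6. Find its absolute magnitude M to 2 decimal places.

M ≈ 12.60

d = 1/p = 1/0.0998″ = 10.02 pc
5 log₁₀(d/10 pc) = 5 log₁₀(10.02) − 5 = 0.004
M = m − 5 log₁₀(d/10) = 12.6 − 0.004 = 12.596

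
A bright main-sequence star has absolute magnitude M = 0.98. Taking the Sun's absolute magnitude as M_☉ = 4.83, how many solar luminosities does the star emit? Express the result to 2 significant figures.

M − M_☉ = 0.98 − 4.83 = -3.850
L/L_☉ = 10^(−0.4 (M − M_☉)) = 10^1.540 = 34.67

L/L_☉ ≈ 35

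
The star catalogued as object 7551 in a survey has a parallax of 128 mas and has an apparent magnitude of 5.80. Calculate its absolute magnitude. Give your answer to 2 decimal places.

M ≈ 6.34

p = 128 mas = 0.128″ → d = 1/p = 7.812 pc
5 log₁₀(d/10 pc) = 5 log₁₀(7.812) − 5 = -0.536
M = m − 5 log₁₀(d/10) = 5.80 + 0.536 = 6.336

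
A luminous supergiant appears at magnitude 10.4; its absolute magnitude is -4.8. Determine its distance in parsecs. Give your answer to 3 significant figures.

d ≈ 11000 pc

μ = m − M = 15.200
m − M = 5 log₁₀ d − 5
log₁₀ d = (m − M)/5 + 1 = 4.0400
d = 10^4.0400 = 10960 pc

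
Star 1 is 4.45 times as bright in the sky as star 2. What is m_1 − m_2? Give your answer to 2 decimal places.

m_1 − m_2 ≈ -1.62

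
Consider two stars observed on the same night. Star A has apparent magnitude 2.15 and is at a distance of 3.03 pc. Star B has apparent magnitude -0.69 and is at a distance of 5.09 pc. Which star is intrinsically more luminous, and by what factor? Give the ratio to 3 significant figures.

Star B is more luminous, by a factor of 38.6.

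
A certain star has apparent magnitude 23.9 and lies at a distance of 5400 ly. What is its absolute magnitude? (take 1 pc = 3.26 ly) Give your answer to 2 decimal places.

d = 5400 ly / 3.26 = 1656 pc
5 log₁₀(d/10 pc) = 5 log₁₀(1656) − 5 = 11.096
M = m − 5 log₁₀(d/10) = 23.9 − 11.096 = 12.804

M ≈ 12.80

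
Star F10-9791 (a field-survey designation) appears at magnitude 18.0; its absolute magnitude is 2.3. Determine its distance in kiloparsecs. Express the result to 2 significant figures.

d ≈ 14 kpc

Distance modulus: m − M = 18.0 − (2.3) = 15.700
m − M = 5 log₁₀ d − 5
log₁₀ d = (m − M)/5 + 1 = 4.1400
d = 10^4.1400 = 13800 pc
= 13.80 kpc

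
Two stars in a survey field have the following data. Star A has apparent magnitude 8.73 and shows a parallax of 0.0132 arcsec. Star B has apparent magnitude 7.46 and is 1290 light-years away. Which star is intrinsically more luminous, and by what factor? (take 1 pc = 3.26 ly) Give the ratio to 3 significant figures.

Star B is more luminous, by a factor of 87.9.

Star A: d = 1/p = 1/0.0132″ = 75.76 pc
Star A: M = m − 5 log₁₀ d + 5 = 8.73 − 5·1.8794 + 5 = 4.333
Star B: d = 1290 ly / 3.26 = 395.7 pc
Star B: M = m − 5 log₁₀ d + 5 = 7.46 − 5·2.5974 + 5 = -0.527
ΔM = M_A − M_B = 4.333 − (-0.527) = 4.860; smaller M is more luminous → Star B.
L ratio = 10^(0.4 |ΔM|) = 10^1.944 = 87.88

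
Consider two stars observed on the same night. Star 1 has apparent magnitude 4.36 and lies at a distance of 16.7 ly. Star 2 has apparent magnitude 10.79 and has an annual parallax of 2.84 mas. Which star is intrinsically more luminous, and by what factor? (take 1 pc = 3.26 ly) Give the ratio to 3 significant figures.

Star 1: d = 16.7 ly / 3.26 = 5.123 pc
Star 1: M = m − 5 log₁₀ d + 5 = 4.36 − 5·0.7095 + 5 = 5.813
Star 2: p = 2.84 mas = 2.84×10^-3″ → d = 1/p = 352.1 pc
Star 2: M = m − 5 log₁₀ d + 5 = 10.79 − 5·2.5467 + 5 = 3.057
ΔM = M_1 − M_2 = 5.813 − (3.057) = 2.756; smaller M is more luminous → Star 2.
L ratio = 10^(0.4 |ΔM|) = 10^1.102 = 12.66

Star 2 is more luminous, by a factor of 12.7.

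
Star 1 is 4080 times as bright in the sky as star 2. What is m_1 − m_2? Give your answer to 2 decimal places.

m_1 − m_2 ≈ -9.03

Pogson: Δm = −2.5 log₁₀(ratio) = −2.5 log₁₀(4080) = −2.5 × 3.6107 = -9.027
Star 1 is brighter, so it has the smaller magnitude: the difference is negative.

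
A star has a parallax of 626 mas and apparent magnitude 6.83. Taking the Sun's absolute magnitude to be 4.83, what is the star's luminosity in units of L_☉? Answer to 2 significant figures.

L/L_☉ ≈ 4.0×10^-3

d = 1/p = 1000/626 mas = 1.597 pc
M = m − 5 log₁₀ d + 5 = 6.83 − 5·0.2034 + 5 = 10.813
M − M_☉ = 10.813 − 4.83 = 5.983
L/L_☉ = 10^(−0.4 × 5.983) = 4.044×10^-3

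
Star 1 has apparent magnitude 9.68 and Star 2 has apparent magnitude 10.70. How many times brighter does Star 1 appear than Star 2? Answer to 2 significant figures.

2.6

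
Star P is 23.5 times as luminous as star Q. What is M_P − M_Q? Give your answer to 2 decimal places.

M_P − M_Q ≈ -3.43

Pogson: ΔM = −2.5 log₁₀(ratio) = −2.5 log₁₀(23.5) = −2.5 × 1.3711 = -3.428
Star P is brighter, so it has the smaller magnitude: the difference is negative.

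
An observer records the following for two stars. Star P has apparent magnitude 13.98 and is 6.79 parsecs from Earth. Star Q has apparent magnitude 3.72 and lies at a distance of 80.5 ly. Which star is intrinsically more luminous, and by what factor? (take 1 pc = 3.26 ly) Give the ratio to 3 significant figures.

Star P: M = m − 5 log₁₀ d + 5 = 13.98 − 5·0.8319 + 5 = 14.821
Star Q: d = 80.5 ly / 3.26 = 24.69 pc
Star Q: M = m − 5 log₁₀ d + 5 = 3.72 − 5·1.3926 + 5 = 1.757
ΔM = M_P − M_Q = 14.821 − (1.757) = 13.064; smaller M is more luminous → Star Q.
L ratio = 10^(0.4 |ΔM|) = 10^5.225 = 168000

Star Q is more luminous, by a factor of 168000.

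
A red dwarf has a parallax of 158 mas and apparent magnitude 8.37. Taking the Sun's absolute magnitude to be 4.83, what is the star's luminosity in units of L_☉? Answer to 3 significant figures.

d = 1/p = 1000/158 mas = 6.329 pc
M = m − 5 log₁₀ d + 5 = 8.37 − 5·0.8013 + 5 = 9.363
M − M_☉ = 9.363 − 4.83 = 4.533
L/L_☉ = 10^(−0.4 × 4.533) = 0.01537

L/L_☉ ≈ 0.0154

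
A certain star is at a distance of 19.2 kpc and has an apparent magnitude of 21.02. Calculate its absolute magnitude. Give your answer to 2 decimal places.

M ≈ 4.60

d = 19.2 kpc = 19200 pc
5 log₁₀(d/10 pc) = 5 log₁₀(19200) − 5 = 16.417
M = m − 5 log₁₀(d/10) = 21.02 − 16.417 = 4.603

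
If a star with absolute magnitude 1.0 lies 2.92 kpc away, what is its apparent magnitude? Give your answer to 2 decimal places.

m ≈ 13.33

d = 2.92 kpc = 2920 pc
m = M + 5 log₁₀ d − 5 = 1.0 + 5·3.4654 − 5 = 13.327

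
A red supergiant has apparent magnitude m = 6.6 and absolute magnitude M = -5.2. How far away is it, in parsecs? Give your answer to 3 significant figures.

Distance modulus: m − M = 6.6 − (-5.2) = 11.800
m − M = 5 log₁₀ d − 5
log₁₀ d = (m − M)/5 + 1 = 3.3600
d = 10^3.3600 = 2291 pc

d ≈ 2290 pc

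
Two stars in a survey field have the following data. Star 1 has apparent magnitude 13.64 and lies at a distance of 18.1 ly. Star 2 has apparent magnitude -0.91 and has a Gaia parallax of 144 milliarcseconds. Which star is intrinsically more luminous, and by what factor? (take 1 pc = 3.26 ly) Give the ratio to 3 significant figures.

Star 2 is more luminous, by a factor of 1.03×10^6.

Star 1: d = 18.1 ly / 3.26 = 5.552 pc
Star 1: M = m − 5 log₁₀ d + 5 = 13.64 − 5·0.7445 + 5 = 14.918
Star 2: p = 144 mas = 0.144″ → d = 1/p = 6.944 pc
Star 2: M = m − 5 log₁₀ d + 5 = -0.91 − 5·0.8416 + 5 = -0.118
ΔM = M_1 − M_2 = 14.918 − (-0.118) = 15.036; smaller M is more luminous → Star 2.
L ratio = 10^(0.4 |ΔM|) = 10^6.014 = 1.034×10^6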